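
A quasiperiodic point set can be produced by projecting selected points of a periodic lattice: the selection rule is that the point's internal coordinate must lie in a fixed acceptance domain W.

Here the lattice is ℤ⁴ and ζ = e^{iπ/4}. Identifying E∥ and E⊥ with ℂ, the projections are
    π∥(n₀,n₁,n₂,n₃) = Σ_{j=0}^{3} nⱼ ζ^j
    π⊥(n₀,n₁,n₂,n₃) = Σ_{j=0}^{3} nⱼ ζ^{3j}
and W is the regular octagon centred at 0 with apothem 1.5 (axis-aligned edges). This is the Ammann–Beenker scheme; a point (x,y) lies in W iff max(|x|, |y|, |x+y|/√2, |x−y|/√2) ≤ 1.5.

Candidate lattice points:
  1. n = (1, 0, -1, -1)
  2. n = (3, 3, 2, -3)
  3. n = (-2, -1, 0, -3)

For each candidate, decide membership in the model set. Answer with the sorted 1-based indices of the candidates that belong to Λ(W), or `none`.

1

With ζ = e^{iπ/4} the internal vectors are ζ^0,ζ^3,ζ^6,ζ^9.
candidate 1: n = (1, 0, -1, -1) → π⊥ ≈ (+0.29289, +0.29289); max(|x|,|y|,|x±y|/√2) = 0.41421 ≤ 1.5 ⇒ ∈ W
candidate 2: n = (3, 3, 2, -3) → π⊥ ≈ (-1.24264, -2.00000); max(|x|,|y|,|x±y|/√2) = 2.29289 > 1.5 ⇒ ∉ W
candidate 3: n = (-2, -1, 0, -3) → π⊥ ≈ (-3.41421, -2.82843); max(|x|,|y|,|x±y|/√2) = 4.41421 > 1.5 ⇒ ∉ W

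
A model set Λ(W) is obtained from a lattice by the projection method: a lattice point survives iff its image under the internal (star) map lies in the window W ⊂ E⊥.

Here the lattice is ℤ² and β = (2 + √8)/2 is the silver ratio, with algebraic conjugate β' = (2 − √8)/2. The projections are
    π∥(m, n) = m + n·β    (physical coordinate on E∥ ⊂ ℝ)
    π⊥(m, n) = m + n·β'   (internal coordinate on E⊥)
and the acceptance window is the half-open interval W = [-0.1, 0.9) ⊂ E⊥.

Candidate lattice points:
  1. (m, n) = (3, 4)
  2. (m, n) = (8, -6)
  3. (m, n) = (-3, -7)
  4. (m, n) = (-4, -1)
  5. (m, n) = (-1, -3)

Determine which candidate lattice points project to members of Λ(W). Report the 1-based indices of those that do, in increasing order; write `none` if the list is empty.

Numerically β ≈ 2.41421 and β' = −1/β ≈ -0.41421.
#1 (3,4): internal coord 3 + (4)·β' = +1.34315; +1.34315 ∉ [-0.1, 0.9) → out
#2 (8,-6): internal coord 8 + (-6)·β' = +10.48528; +10.48528 ∉ [-0.1, 0.9) → out
#3 (-3,-7): internal coord -3 + (-7)·β' = -0.10051; -0.10051 ∉ [-0.1, 0.9) → out
#4 (-4,-1): internal coord -4 + (-1)·β' = -3.58579; -3.58579 ∉ [-0.1, 0.9) → out
#5 (-1,-3): internal coord -1 + (-3)·β' = +0.24264; +0.24264 ∈ [-0.1, 0.9) → IN Λ

5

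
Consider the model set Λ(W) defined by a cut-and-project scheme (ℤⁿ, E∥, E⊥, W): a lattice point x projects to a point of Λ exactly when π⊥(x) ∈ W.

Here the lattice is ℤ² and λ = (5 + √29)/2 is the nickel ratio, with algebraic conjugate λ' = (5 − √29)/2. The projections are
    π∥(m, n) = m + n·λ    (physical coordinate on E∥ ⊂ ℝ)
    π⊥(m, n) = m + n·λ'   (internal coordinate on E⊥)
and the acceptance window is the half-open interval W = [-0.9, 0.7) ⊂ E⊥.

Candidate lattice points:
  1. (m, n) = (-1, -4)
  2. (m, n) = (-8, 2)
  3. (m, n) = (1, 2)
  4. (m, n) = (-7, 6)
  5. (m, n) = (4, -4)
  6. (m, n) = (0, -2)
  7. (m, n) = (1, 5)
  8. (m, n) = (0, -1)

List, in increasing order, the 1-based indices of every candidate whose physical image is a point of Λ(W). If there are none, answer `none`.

Numerically λ ≈ 5.19258 and λ' = −1/λ ≈ -0.19258.
candidate 1: (m,n)=(-1,-4) → π∥ = -1-4·λ ≈ -21.77033, π⊥ = -1-4·λ' ≈ -0.22967 ∈ [-0.9, 0.7) ⇒ IN Λ
candidate 2: (m,n)=(-8,2) → π∥ = -8+2·λ ≈ 2.38516, π⊥ = -8+2·λ' ≈ -8.38516 ∉ [-0.9, 0.7) ⇒ out
candidate 3: (m,n)=(1,2) → π∥ = 1+2·λ ≈ 11.38516, π⊥ = 1+2·λ' ≈ 0.61484 ∈ [-0.9, 0.7) ⇒ IN Λ
candidate 4: (m,n)=(-7,6) → π∥ = -7+6·λ ≈ 24.15549, π⊥ = -7+6·λ' ≈ -8.15549 ∉ [-0.9, 0.7) ⇒ out
candidate 5: (m,n)=(4,-4) → π∥ = 4-4·λ ≈ -16.77033, π⊥ = 4-4·λ' ≈ 4.77033 ∉ [-0.9, 0.7) ⇒ out
candidate 6: (m,n)=(0,-2) → π∥ = 0-2·λ ≈ -10.38516, π⊥ = 0-2·λ' ≈ 0.38516 ∈ [-0.9, 0.7) ⇒ IN Λ
candidate 7: (m,n)=(1,5) → π∥ = 1+5·λ ≈ 26.96291, π⊥ = 1+5·λ' ≈ 0.03709 ∈ [-0.9, 0.7) ⇒ IN Λ
candidate 8: (m,n)=(0,-1) → π∥ = 0-1·λ ≈ -5.19258, π⊥ = 0-1·λ' ≈ 0.19258 ∈ [-0.9, 0.7) ⇒ IN Λ

1, 3, 6, 7, 8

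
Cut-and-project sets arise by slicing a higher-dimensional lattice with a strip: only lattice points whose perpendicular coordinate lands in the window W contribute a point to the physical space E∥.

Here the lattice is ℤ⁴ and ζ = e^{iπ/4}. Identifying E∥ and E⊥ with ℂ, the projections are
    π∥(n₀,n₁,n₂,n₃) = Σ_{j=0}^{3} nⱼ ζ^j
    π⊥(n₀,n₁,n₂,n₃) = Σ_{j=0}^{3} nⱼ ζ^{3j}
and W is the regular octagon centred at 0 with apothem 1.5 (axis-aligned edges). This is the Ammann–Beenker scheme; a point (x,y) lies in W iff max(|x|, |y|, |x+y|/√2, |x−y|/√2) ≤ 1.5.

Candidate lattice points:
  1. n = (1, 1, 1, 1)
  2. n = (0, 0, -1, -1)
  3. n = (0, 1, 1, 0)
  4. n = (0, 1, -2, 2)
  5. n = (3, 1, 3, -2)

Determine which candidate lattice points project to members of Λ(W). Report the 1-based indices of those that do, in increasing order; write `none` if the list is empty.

π⊥(n) = n₀ + n₁ζ³ + n₂ζ⁶ + n₃ζ⁹ where ζ = e^{iπ/4}.
#1 (1, 1, 1, 1): internal (1.0000, 0.4142); octagon support 1.0000 vs apothem 1.5 → ∈ W
#2 (0, 0, -1, -1): internal (-0.7071, 0.2929); octagon support 0.7071 vs apothem 1.5 → ∈ W
#3 (0, 1, 1, 0): internal (-0.7071, -0.2929); octagon support 0.7071 vs apothem 1.5 → ∈ W
#4 (0, 1, -2, 2): internal (0.7071, 4.1213); octagon support 4.1213 vs apothem 1.5 → ∉ W
#5 (3, 1, 3, -2): internal (0.8787, -3.7071); octagon support 3.7071 vs apothem 1.5 → ∉ W

1, 2, 3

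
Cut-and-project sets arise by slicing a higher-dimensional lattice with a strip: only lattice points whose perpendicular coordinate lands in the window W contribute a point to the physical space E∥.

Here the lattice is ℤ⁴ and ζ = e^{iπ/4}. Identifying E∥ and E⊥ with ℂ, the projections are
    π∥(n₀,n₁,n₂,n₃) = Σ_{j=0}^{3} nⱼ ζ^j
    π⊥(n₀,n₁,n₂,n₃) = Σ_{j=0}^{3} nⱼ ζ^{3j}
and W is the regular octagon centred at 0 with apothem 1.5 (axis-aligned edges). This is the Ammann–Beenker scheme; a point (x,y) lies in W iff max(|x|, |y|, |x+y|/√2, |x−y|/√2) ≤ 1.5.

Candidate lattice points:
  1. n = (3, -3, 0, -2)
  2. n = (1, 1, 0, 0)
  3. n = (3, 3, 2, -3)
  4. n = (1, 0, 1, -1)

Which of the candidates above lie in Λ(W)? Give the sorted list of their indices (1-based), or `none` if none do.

With ζ = e^{iπ/4} the internal vectors are ζ^0,ζ^3,ζ^6,ζ^9.
#1 (3, -3, 0, -2): internal (3.70711, -3.53553); octagon support 5.12132 vs apothem 1.5 → ∉ W
#2 (1, 1, 0, 0): internal (0.29289, 0.70711); octagon support 0.70711 vs apothem 1.5 → ∈ W
#3 (3, 3, 2, -3): internal (-1.24264, -2.00000); octagon support 2.29289 vs apothem 1.5 → ∉ W
#4 (1, 0, 1, -1): internal (0.29289, -1.70711); octagon support 1.70711 vs apothem 1.5 → ∉ W

2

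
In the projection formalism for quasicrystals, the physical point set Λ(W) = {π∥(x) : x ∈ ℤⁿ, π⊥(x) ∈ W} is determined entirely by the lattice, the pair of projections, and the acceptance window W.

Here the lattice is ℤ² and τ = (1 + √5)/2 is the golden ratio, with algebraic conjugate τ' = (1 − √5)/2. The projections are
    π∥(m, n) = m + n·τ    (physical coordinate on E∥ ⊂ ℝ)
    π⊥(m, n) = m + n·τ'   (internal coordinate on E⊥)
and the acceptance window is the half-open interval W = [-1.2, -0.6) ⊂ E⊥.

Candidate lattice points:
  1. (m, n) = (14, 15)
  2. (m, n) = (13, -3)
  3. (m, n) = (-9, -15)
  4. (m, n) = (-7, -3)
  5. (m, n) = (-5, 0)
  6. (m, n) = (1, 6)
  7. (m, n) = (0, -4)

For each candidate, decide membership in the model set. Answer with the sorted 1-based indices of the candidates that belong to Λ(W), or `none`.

none

Compute τ' = (1−√5)/2 = -0.6180, so π⊥(m,n) = m -0.6180·n.
#1 (14,15): internal coord 14 + (15)·τ' = +4.7295; +4.7295 ∉ [-1.2, -0.6) → out
#2 (13,-3): internal coord 13 + (-3)·τ' = +14.8541; +14.8541 ∉ [-1.2, -0.6) → out
#3 (-9,-15): internal coord -9 + (-15)·τ' = +0.2705; +0.2705 ∉ [-1.2, -0.6) → out
#4 (-7,-3): internal coord -7 + (-3)·τ' = -5.1459; -5.1459 ∉ [-1.2, -0.6) → out
#5 (-5,0): internal coord -5 + (0)·τ' = -5.0000; -5.0000 ∉ [-1.2, -0.6) → out
#6 (1,6): internal coord 1 + (6)·τ' = -2.7082; -2.7082 ∉ [-1.2, -0.6) → out
#7 (0,-4): internal coord 0 + (-4)·τ' = +2.4721; +2.4721 ∉ [-1.2, -0.6) → out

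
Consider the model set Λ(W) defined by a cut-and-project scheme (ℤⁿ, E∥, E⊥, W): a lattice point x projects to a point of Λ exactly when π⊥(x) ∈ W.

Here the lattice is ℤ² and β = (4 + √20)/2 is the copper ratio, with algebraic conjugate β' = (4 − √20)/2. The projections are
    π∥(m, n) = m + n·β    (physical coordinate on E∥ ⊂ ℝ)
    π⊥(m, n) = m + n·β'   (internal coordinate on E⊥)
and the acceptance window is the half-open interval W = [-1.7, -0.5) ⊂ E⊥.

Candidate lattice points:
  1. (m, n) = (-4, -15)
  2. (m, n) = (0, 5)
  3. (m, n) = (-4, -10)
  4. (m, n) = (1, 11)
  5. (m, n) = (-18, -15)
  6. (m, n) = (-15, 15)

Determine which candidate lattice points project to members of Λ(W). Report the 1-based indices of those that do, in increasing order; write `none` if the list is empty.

Compute β' = (4−√20)/2 = -0.23607, so π⊥(m,n) = m -0.23607·n.
[1] lift (-4,-15): star map gives -0.45898; window check -1.7 ≤ -0.45898 < -0.5 is false → out
[2] lift (0,5): star map gives -1.18034; window check -1.7 ≤ -1.18034 < -0.5 is true → IN Λ
[3] lift (-4,-10): star map gives -1.63932; window check -1.7 ≤ -1.63932 < -0.5 is true → IN Λ
[4] lift (1,11): star map gives -1.59675; window check -1.7 ≤ -1.59675 < -0.5 is true → IN Λ
[5] lift (-18,-15): star map gives -14.45898; window check -1.7 ≤ -14.45898 < -0.5 is false → out
[6] lift (-15,15): star map gives -18.54102; window check -1.7 ≤ -18.54102 < -0.5 is false → out

2, 3, 4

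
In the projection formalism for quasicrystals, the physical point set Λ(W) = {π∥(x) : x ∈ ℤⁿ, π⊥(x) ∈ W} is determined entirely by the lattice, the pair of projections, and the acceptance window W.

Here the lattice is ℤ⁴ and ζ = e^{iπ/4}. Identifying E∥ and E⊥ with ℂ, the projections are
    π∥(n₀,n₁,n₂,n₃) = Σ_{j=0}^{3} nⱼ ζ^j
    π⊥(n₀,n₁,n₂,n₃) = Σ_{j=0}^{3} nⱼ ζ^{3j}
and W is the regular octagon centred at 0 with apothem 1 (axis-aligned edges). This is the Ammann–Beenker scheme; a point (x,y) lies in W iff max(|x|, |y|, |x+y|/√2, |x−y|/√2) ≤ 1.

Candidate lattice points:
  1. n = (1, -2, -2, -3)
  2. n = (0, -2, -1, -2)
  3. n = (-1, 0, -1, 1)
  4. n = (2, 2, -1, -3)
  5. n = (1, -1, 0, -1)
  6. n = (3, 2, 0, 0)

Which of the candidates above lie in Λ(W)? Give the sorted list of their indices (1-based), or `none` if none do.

none

Internal map: ζ^{3j} for j=0..3 gives (1,0), (−√2/2,√2/2), (0,−1), (√2/2,√2/2).
#1 (1, -2, -2, -3): internal (0.29289, -1.53553); octagon support 1.53553 vs apothem 1 → ∉ W
#2 (0, -2, -1, -2): internal (0.00000, -1.82843); octagon support 1.82843 vs apothem 1 → ∉ W
#3 (-1, 0, -1, 1): internal (-0.29289, 1.70711); octagon support 1.70711 vs apothem 1 → ∉ W
#4 (2, 2, -1, -3): internal (-1.53553, 0.29289); octagon support 1.53553 vs apothem 1 → ∉ W
#5 (1, -1, 0, -1): internal (1.00000, -1.41421); octagon support 1.70711 vs apothem 1 → ∉ W
#6 (3, 2, 0, 0): internal (1.58579, 1.41421); octagon support 2.12132 vs apothem 1 → ∉ W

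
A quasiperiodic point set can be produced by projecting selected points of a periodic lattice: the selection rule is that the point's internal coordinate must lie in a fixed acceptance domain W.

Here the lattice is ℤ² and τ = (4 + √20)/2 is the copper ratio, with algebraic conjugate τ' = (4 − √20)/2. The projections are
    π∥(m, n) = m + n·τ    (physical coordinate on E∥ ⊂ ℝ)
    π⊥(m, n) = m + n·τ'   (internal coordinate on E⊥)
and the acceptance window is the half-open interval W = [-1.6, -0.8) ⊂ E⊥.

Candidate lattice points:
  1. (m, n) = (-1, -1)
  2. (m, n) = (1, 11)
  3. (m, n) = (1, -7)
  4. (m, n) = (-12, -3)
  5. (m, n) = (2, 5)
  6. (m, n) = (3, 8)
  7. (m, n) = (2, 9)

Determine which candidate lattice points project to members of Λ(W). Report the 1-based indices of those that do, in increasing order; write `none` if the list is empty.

Numerically τ ≈ 4.2361 and τ' = −1/τ ≈ -0.2361.
[1] lift (-1,-1): star map gives -0.7639; window check -1.6 ≤ -0.7639 < -0.8 is false → out
[2] lift (1,11): star map gives -1.5967; window check -1.6 ≤ -1.5967 < -0.8 is true → IN Λ
[3] lift (1,-7): star map gives 2.6525; window check -1.6 ≤ 2.6525 < -0.8 is false → out
[4] lift (-12,-3): star map gives -11.2918; window check -1.6 ≤ -11.2918 < -0.8 is false → out
[5] lift (2,5): star map gives 0.8197; window check -1.6 ≤ 0.8197 < -0.8 is false → out
[6] lift (3,8): star map gives 1.1115; window check -1.6 ≤ 1.1115 < -0.8 is false → out
[7] lift (2,9): star map gives -0.1246; window check -1.6 ≤ -0.1246 < -0.8 is false → out

2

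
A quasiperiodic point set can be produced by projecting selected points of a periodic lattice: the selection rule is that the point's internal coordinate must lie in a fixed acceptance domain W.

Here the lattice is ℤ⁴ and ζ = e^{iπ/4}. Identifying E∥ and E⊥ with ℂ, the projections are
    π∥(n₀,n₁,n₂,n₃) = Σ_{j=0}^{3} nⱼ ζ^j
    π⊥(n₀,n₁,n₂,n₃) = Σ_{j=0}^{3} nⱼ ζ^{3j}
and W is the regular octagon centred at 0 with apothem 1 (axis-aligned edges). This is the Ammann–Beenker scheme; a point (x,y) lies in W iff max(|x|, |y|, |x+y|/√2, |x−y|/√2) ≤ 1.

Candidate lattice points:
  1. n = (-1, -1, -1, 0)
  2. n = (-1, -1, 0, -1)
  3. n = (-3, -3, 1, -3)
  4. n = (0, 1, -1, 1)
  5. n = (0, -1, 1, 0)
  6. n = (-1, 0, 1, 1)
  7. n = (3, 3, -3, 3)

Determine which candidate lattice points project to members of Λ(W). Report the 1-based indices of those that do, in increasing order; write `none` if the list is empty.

1, 6

With ζ = e^{iπ/4} the internal vectors are ζ^0,ζ^3,ζ^6,ζ^9.
#1 (-1, -1, -1, 0): internal (-0.2929, 0.2929); octagon support 0.4142 vs apothem 1 → ∈ W
#2 (-1, -1, 0, -1): internal (-1.0000, -1.4142); octagon support 1.7071 vs apothem 1 → ∉ W
#3 (-3, -3, 1, -3): internal (-3.0000, -5.2426); octagon support 5.8284 vs apothem 1 → ∉ W
#4 (0, 1, -1, 1): internal (0.0000, 2.4142); octagon support 2.4142 vs apothem 1 → ∉ W
#5 (0, -1, 1, 0): internal (0.7071, -1.7071); octagon support 1.7071 vs apothem 1 → ∉ W
#6 (-1, 0, 1, 1): internal (-0.2929, -0.2929); octagon support 0.4142 vs apothem 1 → ∈ W
#7 (3, 3, -3, 3): internal (3.0000, 7.2426); octagon support 7.2426 vs apothem 1 → ∉ W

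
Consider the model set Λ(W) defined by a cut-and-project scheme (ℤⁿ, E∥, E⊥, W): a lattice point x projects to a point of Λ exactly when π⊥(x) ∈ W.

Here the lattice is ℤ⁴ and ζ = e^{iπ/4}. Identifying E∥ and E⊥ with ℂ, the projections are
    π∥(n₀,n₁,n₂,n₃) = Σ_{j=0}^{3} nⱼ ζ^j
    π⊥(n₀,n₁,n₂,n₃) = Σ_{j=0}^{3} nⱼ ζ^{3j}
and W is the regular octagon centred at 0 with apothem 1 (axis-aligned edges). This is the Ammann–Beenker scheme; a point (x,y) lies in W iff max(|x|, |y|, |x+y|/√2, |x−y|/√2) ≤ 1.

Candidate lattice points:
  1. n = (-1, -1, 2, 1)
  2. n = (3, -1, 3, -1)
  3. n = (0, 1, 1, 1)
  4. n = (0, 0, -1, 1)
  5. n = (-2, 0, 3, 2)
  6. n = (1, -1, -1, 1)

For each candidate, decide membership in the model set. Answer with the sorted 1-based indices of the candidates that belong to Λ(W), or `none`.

3

Internal map: ζ^{3j} for j=0..3 gives (1,0), (−√2/2,√2/2), (0,−1), (√2/2,√2/2).
#1 (-1, -1, 2, 1): internal (0.414214, -2.000000); octagon support 2.000000 vs apothem 1 → ∉ W
#2 (3, -1, 3, -1): internal (3.000000, -4.414214); octagon support 5.242641 vs apothem 1 → ∉ W
#3 (0, 1, 1, 1): internal (0.000000, 0.414214); octagon support 0.414214 vs apothem 1 → ∈ W
#4 (0, 0, -1, 1): internal (0.707107, 1.707107); octagon support 1.707107 vs apothem 1 → ∉ W
#5 (-2, 0, 3, 2): internal (-0.585786, -1.585786); octagon support 1.585786 vs apothem 1 → ∉ W
#6 (1, -1, -1, 1): internal (2.414214, 1.000000); octagon support 2.414214 vs apothem 1 → ∉ W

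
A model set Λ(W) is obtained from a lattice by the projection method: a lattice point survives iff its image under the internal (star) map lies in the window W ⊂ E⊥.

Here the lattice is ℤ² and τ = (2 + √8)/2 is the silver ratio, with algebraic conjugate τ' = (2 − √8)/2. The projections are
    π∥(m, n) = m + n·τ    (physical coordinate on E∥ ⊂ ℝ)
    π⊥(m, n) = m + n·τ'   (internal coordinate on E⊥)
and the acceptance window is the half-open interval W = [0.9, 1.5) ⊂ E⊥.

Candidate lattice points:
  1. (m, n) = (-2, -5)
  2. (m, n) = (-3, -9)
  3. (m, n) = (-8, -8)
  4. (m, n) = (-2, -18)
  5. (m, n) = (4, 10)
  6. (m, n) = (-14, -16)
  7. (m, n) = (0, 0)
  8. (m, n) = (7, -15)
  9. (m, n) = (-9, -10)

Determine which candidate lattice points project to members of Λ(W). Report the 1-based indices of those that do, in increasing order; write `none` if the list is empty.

Numerically τ ≈ 2.414214 and τ' = −1/τ ≈ -0.414214.
[1] lift (-2,-5): star map gives 0.071068; window check 0.9 ≤ 0.071068 < 1.5 is false → out
[2] lift (-3,-9): star map gives 0.727922; window check 0.9 ≤ 0.727922 < 1.5 is false → out
[3] lift (-8,-8): star map gives -4.686292; window check 0.9 ≤ -4.686292 < 1.5 is false → out
[4] lift (-2,-18): star map gives 5.455844; window check 0.9 ≤ 5.455844 < 1.5 is false → out
[5] lift (4,10): star map gives -0.142136; window check 0.9 ≤ -0.142136 < 1.5 is false → out
[6] lift (-14,-16): star map gives -7.372583; window check 0.9 ≤ -7.372583 < 1.5 is false → out
[7] lift (0,0): star map gives 0.000000; window check 0.9 ≤ 0.000000 < 1.5 is false → out
[8] lift (7,-15): star map gives 13.213203; window check 0.9 ≤ 13.213203 < 1.5 is false → out
[9] lift (-9,-10): star map gives -4.857864; window check 0.9 ≤ -4.857864 < 1.5 is false → out

none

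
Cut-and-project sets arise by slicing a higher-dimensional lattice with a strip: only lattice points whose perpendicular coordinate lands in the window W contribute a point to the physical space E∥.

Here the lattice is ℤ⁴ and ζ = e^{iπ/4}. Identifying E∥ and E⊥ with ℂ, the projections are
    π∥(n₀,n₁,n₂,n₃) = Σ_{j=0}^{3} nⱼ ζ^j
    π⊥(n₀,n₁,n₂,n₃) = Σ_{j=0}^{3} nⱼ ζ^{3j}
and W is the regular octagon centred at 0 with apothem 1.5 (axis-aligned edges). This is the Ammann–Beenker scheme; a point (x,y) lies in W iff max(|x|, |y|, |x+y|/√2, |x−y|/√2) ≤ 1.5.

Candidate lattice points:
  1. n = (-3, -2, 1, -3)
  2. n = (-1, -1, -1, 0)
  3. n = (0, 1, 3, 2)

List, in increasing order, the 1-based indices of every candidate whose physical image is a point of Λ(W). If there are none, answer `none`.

2, 3

Internal map: ζ^{3j} for j=0..3 gives (1,0), (−√2/2,√2/2), (0,−1), (√2/2,√2/2).
#1 (-3, -2, 1, -3): internal (-3.707107, -4.535534); octagon support 5.828427 vs apothem 1.5 → ∉ W
#2 (-1, -1, -1, 0): internal (-0.292893, 0.292893); octagon support 0.414214 vs apothem 1.5 → ∈ W
#3 (0, 1, 3, 2): internal (0.707107, -0.878680); octagon support 1.121320 vs apothem 1.5 → ∈ W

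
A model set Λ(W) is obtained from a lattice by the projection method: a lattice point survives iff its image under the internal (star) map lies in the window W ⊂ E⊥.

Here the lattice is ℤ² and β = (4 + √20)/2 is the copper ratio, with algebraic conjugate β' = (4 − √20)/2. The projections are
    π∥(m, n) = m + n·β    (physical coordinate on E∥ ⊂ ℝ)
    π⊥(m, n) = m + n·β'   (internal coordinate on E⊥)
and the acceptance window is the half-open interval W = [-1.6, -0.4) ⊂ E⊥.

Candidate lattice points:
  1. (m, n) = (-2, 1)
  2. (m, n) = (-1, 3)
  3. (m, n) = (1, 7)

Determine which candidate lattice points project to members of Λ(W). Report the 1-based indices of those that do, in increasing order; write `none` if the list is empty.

β' = (4−√20)/2 ≈ -0.236068.
[1] lift (-2,1): star map gives -2.236068; window check -1.6 ≤ -2.236068 < -0.4 is false → out
[2] lift (-1,3): star map gives -1.708204; window check -1.6 ≤ -1.708204 < -0.4 is false → out
[3] lift (1,7): star map gives -0.652476; window check -1.6 ≤ -0.652476 < -0.4 is true → IN Λ

3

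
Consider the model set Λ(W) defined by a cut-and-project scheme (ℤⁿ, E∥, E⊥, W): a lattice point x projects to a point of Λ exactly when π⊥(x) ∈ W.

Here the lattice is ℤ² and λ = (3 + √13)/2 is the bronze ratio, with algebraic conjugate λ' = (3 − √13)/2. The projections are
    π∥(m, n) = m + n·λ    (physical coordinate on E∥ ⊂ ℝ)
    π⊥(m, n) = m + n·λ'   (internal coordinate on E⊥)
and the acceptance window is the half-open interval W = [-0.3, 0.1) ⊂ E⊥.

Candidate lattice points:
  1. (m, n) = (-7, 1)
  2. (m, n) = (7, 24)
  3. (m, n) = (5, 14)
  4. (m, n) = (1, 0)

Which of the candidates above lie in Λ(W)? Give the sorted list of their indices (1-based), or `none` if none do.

λ' = (3−√13)/2 ≈ -0.3028.
[1] lift (-7,1): star map gives -7.3028; window check -0.3 ≤ -7.3028 < 0.1 is false → out
[2] lift (7,24): star map gives -0.2666; window check -0.3 ≤ -0.2666 < 0.1 is true → IN Λ
[3] lift (5,14): star map gives 0.7611; window check -0.3 ≤ 0.7611 < 0.1 is false → out
[4] lift (1,0): star map gives 1.0000; window check -0.3 ≤ 1.0000 < 0.1 is false → out

2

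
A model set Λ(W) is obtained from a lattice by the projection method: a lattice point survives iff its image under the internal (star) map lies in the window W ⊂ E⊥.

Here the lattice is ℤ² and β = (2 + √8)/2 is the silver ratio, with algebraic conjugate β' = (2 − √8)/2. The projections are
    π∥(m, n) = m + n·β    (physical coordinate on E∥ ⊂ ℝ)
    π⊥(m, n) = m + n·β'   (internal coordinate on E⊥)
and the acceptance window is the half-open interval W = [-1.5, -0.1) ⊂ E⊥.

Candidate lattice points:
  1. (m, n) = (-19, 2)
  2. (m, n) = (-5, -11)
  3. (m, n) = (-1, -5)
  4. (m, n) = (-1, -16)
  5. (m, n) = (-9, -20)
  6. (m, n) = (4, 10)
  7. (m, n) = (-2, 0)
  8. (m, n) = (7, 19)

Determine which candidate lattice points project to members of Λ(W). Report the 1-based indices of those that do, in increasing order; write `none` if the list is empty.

Compute β' = (2−√8)/2 = -0.414214, so π⊥(m,n) = m -0.414214·n.
[1] lift (-19,2): star map gives -19.828427; window check -1.5 ≤ -19.828427 < -0.1 is false → out
[2] lift (-5,-11): star map gives -0.443651; window check -1.5 ≤ -0.443651 < -0.1 is true → IN Λ
[3] lift (-1,-5): star map gives 1.071068; window check -1.5 ≤ 1.071068 < -0.1 is false → out
[4] lift (-1,-16): star map gives 5.627417; window check -1.5 ≤ 5.627417 < -0.1 is false → out
[5] lift (-9,-20): star map gives -0.715729; window check -1.5 ≤ -0.715729 < -0.1 is true → IN Λ
[6] lift (4,10): star map gives -0.142136; window check -1.5 ≤ -0.142136 < -0.1 is true → IN Λ
[7] lift (-2,0): star map gives -2.000000; window check -1.5 ≤ -2.000000 < -0.1 is false → out
[8] lift (7,19): star map gives -0.870058; window check -1.5 ≤ -0.870058 < -0.1 is true → IN Λ

2, 5, 6, 8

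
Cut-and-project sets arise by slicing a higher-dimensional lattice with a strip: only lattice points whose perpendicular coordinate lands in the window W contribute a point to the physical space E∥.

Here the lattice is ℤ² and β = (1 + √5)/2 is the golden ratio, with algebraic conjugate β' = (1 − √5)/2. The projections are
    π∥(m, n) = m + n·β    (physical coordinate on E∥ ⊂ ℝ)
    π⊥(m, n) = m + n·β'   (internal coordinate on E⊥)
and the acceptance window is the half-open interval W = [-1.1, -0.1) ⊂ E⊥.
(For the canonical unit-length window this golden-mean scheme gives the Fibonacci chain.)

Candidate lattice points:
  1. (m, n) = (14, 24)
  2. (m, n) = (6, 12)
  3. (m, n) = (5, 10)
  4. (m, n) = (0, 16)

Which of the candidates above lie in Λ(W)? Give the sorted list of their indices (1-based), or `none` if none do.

Compute β' = (1−√5)/2 = -0.61803, so π⊥(m,n) = m -0.61803·n.
[1] lift (14,24): star map gives -0.83282; window check -1.1 ≤ -0.83282 < -0.1 is true → IN Λ
[2] lift (6,12): star map gives -1.41641; window check -1.1 ≤ -1.41641 < -0.1 is false → out
[3] lift (5,10): star map gives -1.18034; window check -1.1 ≤ -1.18034 < -0.1 is false → out
[4] lift (0,16): star map gives -9.88854; window check -1.1 ≤ -9.88854 < -0.1 is false → out

1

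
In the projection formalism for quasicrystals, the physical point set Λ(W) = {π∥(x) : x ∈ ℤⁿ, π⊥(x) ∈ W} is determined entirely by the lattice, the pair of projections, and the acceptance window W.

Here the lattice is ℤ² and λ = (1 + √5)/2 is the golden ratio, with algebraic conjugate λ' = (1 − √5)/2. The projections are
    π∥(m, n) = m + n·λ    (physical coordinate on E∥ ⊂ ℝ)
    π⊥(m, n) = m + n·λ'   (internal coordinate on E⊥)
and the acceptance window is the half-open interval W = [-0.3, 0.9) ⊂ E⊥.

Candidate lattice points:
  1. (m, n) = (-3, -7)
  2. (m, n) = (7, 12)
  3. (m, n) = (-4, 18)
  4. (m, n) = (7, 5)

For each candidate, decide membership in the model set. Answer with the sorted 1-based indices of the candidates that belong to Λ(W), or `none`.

none

λ' = (1−√5)/2 ≈ -0.6180.
[1] lift (-3,-7): star map gives 1.3262; window check -0.3 ≤ 1.3262 < 0.9 is false → out
[2] lift (7,12): star map gives -0.4164; window check -0.3 ≤ -0.4164 < 0.9 is false → out
[3] lift (-4,18): star map gives -15.1246; window check -0.3 ≤ -15.1246 < 0.9 is false → out
[4] lift (7,5): star map gives 3.9098; window check -0.3 ≤ 3.9098 < 0.9 is false → out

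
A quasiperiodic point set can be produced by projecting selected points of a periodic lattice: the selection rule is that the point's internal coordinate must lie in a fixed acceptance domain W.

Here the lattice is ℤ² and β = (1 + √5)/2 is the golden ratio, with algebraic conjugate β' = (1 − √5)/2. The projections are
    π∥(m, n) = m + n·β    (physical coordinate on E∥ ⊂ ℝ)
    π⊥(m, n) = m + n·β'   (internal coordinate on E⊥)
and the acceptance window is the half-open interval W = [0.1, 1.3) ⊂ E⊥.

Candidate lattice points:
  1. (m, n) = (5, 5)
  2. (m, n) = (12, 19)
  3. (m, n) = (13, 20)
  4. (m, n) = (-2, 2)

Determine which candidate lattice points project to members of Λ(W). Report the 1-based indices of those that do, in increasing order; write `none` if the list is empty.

2, 3

Numerically β ≈ 1.618034 and β' = −1/β ≈ -0.618034.
#1 (5,5): internal coord 5 + (5)·β' = +1.909830; +1.909830 ∉ [0.1, 1.3) → out
#2 (12,19): internal coord 12 + (19)·β' = +0.257354; +0.257354 ∈ [0.1, 1.3) → IN Λ
#3 (13,20): internal coord 13 + (20)·β' = +0.639320; +0.639320 ∈ [0.1, 1.3) → IN Λ
#4 (-2,2): internal coord -2 + (2)·β' = -3.236068; -3.236068 ∉ [0.1, 1.3) → out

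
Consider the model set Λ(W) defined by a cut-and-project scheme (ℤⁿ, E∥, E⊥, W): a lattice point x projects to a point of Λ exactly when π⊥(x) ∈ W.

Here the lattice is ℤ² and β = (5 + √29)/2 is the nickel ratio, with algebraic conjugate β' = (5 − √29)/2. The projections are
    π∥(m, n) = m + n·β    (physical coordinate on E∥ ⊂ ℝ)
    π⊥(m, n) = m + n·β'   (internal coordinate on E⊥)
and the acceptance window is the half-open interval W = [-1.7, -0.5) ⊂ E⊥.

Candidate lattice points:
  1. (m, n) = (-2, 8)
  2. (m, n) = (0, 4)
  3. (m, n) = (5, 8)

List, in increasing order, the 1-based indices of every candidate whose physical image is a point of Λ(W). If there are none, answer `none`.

β' = (5−√29)/2 ≈ -0.192582.
#1 (-2,8): internal coord -2 + (8)·β' = -3.540659; -3.540659 ∉ [-1.7, -0.5) → out
#2 (0,4): internal coord 0 + (4)·β' = -0.770330; -0.770330 ∈ [-1.7, -0.5) → IN Λ
#3 (5,8): internal coord 5 + (8)·β' = +3.459341; +3.459341 ∉ [-1.7, -0.5) → out

2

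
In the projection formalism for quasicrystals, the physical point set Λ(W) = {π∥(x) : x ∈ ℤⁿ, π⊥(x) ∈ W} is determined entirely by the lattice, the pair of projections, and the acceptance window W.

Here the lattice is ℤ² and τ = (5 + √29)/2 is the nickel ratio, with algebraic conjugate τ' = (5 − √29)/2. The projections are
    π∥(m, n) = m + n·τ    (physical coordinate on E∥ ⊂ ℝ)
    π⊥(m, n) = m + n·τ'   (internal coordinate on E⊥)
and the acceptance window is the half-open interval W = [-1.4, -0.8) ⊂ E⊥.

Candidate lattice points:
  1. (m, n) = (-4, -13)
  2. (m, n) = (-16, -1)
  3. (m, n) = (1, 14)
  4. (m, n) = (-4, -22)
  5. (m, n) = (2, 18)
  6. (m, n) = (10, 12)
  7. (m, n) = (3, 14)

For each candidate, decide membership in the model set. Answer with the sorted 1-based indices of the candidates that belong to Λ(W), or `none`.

τ' = (5−√29)/2 ≈ -0.192582.
[1] lift (-4,-13): star map gives -1.496429; window check -1.4 ≤ -1.496429 < -0.8 is false → out
[2] lift (-16,-1): star map gives -15.807418; window check -1.4 ≤ -15.807418 < -0.8 is false → out
[3] lift (1,14): star map gives -1.696154; window check -1.4 ≤ -1.696154 < -0.8 is false → out
[4] lift (-4,-22): star map gives 0.236813; window check -1.4 ≤ 0.236813 < -0.8 is false → out
[5] lift (2,18): star map gives -1.466483; window check -1.4 ≤ -1.466483 < -0.8 is false → out
[6] lift (10,12): star map gives 7.689011; window check -1.4 ≤ 7.689011 < -0.8 is false → out
[7] lift (3,14): star map gives 0.303846; window check -1.4 ≤ 0.303846 < -0.8 is false → out

none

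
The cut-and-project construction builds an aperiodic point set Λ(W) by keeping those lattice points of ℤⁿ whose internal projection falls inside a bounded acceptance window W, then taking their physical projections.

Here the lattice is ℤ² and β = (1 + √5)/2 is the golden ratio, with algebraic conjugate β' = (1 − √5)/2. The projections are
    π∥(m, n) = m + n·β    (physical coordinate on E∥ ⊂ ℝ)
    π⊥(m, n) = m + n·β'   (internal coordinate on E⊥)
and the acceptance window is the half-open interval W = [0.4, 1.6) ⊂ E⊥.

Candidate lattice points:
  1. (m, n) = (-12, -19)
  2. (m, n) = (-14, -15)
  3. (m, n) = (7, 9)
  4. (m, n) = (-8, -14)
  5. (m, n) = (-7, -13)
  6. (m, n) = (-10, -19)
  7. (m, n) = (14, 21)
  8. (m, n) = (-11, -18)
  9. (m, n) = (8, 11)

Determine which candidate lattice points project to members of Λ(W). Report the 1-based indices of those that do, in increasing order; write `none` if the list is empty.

3, 4, 5, 7, 9

Numerically β ≈ 1.61803 and β' = −1/β ≈ -0.61803.
#1 (-12,-19): internal coord -12 + (-19)·β' = -0.25735; -0.25735 ∉ [0.4, 1.6) → out
#2 (-14,-15): internal coord -14 + (-15)·β' = -4.72949; -4.72949 ∉ [0.4, 1.6) → out
#3 (7,9): internal coord 7 + (9)·β' = +1.43769; +1.43769 ∈ [0.4, 1.6) → IN Λ
#4 (-8,-14): internal coord -8 + (-14)·β' = +0.65248; +0.65248 ∈ [0.4, 1.6) → IN Λ
#5 (-7,-13): internal coord -7 + (-13)·β' = +1.03444; +1.03444 ∈ [0.4, 1.6) → IN Λ
#6 (-10,-19): internal coord -10 + (-19)·β' = +1.74265; +1.74265 ∉ [0.4, 1.6) → out
#7 (14,21): internal coord 14 + (21)·β' = +1.02129; +1.02129 ∈ [0.4, 1.6) → IN Λ
#8 (-11,-18): internal coord -11 + (-18)·β' = +0.12461; +0.12461 ∉ [0.4, 1.6) → out
#9 (8,11): internal coord 8 + (11)·β' = +1.20163; +1.20163 ∈ [0.4, 1.6) → IN Λ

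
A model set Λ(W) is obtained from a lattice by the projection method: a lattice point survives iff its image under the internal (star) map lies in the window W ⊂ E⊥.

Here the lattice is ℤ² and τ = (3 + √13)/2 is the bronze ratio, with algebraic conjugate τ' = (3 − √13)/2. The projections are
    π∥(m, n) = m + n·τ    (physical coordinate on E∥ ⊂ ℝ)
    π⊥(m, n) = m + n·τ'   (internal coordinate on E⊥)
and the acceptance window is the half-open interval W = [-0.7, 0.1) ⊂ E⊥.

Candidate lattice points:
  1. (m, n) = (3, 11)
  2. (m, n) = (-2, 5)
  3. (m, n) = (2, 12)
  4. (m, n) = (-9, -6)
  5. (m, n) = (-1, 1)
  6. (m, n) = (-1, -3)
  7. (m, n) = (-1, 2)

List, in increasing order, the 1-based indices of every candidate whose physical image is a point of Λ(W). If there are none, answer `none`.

Numerically τ ≈ 3.302776 and τ' = −1/τ ≈ -0.302776.
candidate 1: (m,n)=(3,11) → π∥ = 3+11·τ ≈ 39.330532, π⊥ = 3+11·τ' ≈ -0.330532 ∈ [-0.7, 0.1) ⇒ IN Λ
candidate 2: (m,n)=(-2,5) → π∥ = -2+5·τ ≈ 14.513878, π⊥ = -2+5·τ' ≈ -3.513878 ∉ [-0.7, 0.1) ⇒ out
candidate 3: (m,n)=(2,12) → π∥ = 2+12·τ ≈ 41.633308, π⊥ = 2+12·τ' ≈ -1.633308 ∉ [-0.7, 0.1) ⇒ out
candidate 4: (m,n)=(-9,-6) → π∥ = -9-6·τ ≈ -28.816654, π⊥ = -9-6·τ' ≈ -7.183346 ∉ [-0.7, 0.1) ⇒ out
candidate 5: (m,n)=(-1,1) → π∥ = -1+1·τ ≈ 2.302776, π⊥ = -1+1·τ' ≈ -1.302776 ∉ [-0.7, 0.1) ⇒ out
candidate 6: (m,n)=(-1,-3) → π∥ = -1-3·τ ≈ -10.908327, π⊥ = -1-3·τ' ≈ -0.091673 ∈ [-0.7, 0.1) ⇒ IN Λ
candidate 7: (m,n)=(-1,2) → π∥ = -1+2·τ ≈ 5.605551, π⊥ = -1+2·τ' ≈ -1.605551 ∉ [-0.7, 0.1) ⇒ out

1, 6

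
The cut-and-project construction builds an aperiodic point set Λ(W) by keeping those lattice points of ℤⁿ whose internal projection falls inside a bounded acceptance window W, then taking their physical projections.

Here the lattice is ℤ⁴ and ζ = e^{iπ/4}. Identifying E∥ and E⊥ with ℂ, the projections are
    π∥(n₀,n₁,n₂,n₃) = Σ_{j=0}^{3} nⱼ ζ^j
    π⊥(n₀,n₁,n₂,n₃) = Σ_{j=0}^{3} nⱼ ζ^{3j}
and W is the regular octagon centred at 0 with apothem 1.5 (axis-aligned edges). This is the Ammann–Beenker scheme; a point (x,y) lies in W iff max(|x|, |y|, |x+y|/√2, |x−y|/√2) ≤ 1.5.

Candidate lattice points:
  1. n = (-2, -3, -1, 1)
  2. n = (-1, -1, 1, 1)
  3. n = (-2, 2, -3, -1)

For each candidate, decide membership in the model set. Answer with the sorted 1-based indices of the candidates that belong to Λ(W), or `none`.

1, 2

π⊥(n) = n₀ + n₁ζ³ + n₂ζ⁶ + n₃ζ⁹ where ζ = e^{iπ/4}.
candidate 1: n = (-2, -3, -1, 1) → π⊥ ≈ (+0.82843, -0.41421); max(|x|,|y|,|x±y|/√2) = 0.87868 ≤ 1.5 ⇒ ∈ W
candidate 2: n = (-1, -1, 1, 1) → π⊥ ≈ (+0.41421, -1.00000); max(|x|,|y|,|x±y|/√2) = 1.00000 ≤ 1.5 ⇒ ∈ W
candidate 3: n = (-2, 2, -3, -1) → π⊥ ≈ (-4.12132, +3.70711); max(|x|,|y|,|x±y|/√2) = 5.53553 > 1.5 ⇒ ∉ W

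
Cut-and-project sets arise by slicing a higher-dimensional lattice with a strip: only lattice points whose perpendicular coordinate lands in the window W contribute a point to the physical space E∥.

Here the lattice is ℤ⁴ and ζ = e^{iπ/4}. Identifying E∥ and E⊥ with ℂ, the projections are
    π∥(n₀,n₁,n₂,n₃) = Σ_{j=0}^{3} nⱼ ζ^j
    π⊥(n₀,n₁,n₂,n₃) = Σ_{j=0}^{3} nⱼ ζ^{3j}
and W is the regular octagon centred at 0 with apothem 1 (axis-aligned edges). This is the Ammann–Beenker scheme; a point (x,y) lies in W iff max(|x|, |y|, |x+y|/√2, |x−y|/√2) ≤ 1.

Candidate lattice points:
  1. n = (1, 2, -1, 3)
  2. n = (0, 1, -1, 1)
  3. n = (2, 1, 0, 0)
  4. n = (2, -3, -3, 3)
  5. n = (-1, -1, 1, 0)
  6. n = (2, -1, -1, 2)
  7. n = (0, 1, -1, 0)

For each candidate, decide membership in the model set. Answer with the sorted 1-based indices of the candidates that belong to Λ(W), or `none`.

Internal map: ζ^{3j} for j=0..3 gives (1,0), (−√2/2,√2/2), (0,−1), (√2/2,√2/2).
candidate 1: n = (1, 2, -1, 3) → π⊥ ≈ (+1.7071, +4.5355); max(|x|,|y|,|x±y|/√2) = 4.5355 > 1 ⇒ ∉ W
candidate 2: n = (0, 1, -1, 1) → π⊥ ≈ (+0.0000, +2.4142); max(|x|,|y|,|x±y|/√2) = 2.4142 > 1 ⇒ ∉ W
candidate 3: n = (2, 1, 0, 0) → π⊥ ≈ (+1.2929, +0.7071); max(|x|,|y|,|x±y|/√2) = 1.4142 > 1 ⇒ ∉ W
candidate 4: n = (2, -3, -3, 3) → π⊥ ≈ (+6.2426, +3.0000); max(|x|,|y|,|x±y|/√2) = 6.5355 > 1 ⇒ ∉ W
candidate 5: n = (-1, -1, 1, 0) → π⊥ ≈ (-0.2929, -1.7071); max(|x|,|y|,|x±y|/√2) = 1.7071 > 1 ⇒ ∉ W
candidate 6: n = (2, -1, -1, 2) → π⊥ ≈ (+4.1213, +1.7071); max(|x|,|y|,|x±y|/√2) = 4.1213 > 1 ⇒ ∉ W
candidate 7: n = (0, 1, -1, 0) → π⊥ ≈ (-0.7071, +1.7071); max(|x|,|y|,|x±y|/√2) = 1.7071 > 1 ⇒ ∉ W

none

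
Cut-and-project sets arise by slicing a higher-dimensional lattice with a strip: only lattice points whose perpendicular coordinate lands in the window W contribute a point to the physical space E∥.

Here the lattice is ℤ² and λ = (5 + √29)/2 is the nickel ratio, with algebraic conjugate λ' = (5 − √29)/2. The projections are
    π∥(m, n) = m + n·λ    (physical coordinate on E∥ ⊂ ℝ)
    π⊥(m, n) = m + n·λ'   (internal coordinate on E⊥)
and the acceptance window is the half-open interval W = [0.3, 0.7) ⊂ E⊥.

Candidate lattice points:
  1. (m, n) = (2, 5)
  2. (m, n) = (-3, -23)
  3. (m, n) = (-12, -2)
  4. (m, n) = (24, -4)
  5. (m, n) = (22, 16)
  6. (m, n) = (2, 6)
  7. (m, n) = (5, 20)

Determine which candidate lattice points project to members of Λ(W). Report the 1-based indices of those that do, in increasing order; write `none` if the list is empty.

none

λ' = (5−√29)/2 ≈ -0.192582.
[1] lift (2,5): star map gives 1.037088; window check 0.3 ≤ 1.037088 < 0.7 is false → out
[2] lift (-3,-23): star map gives 1.429395; window check 0.3 ≤ 1.429395 < 0.7 is false → out
[3] lift (-12,-2): star map gives -11.614835; window check 0.3 ≤ -11.614835 < 0.7 is false → out
[4] lift (24,-4): star map gives 24.770330; window check 0.3 ≤ 24.770330 < 0.7 is false → out
[5] lift (22,16): star map gives 18.918682; window check 0.3 ≤ 18.918682 < 0.7 is false → out
[6] lift (2,6): star map gives 0.844506; window check 0.3 ≤ 0.844506 < 0.7 is false → out
[7] lift (5,20): star map gives 1.148352; window check 0.3 ≤ 1.148352 < 0.7 is false → out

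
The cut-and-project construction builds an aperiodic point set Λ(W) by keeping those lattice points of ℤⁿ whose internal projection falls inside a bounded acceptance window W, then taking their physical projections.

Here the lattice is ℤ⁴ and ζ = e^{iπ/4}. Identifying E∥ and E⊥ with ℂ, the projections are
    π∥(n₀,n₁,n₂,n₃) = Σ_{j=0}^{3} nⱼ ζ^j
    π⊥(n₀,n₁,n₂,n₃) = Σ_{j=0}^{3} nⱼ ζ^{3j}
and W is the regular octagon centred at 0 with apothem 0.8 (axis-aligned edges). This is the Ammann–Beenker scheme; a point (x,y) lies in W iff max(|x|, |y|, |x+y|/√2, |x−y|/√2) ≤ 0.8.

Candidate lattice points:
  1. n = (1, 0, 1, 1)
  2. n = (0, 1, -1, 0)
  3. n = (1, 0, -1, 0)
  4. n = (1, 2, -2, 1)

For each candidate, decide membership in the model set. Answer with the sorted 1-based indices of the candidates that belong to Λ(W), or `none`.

none

Internal map: ζ^{3j} for j=0..3 gives (1,0), (−√2/2,√2/2), (0,−1), (√2/2,√2/2).
candidate 1: n = (1, 0, 1, 1) → π⊥ ≈ (+1.707107, -0.292893); max(|x|,|y|,|x±y|/√2) = 1.707107 > 0.8 ⇒ ∉ W
candidate 2: n = (0, 1, -1, 0) → π⊥ ≈ (-0.707107, +1.707107); max(|x|,|y|,|x±y|/√2) = 1.707107 > 0.8 ⇒ ∉ W
candidate 3: n = (1, 0, -1, 0) → π⊥ ≈ (+1.000000, +1.000000); max(|x|,|y|,|x±y|/√2) = 1.414214 > 0.8 ⇒ ∉ W
candidate 4: n = (1, 2, -2, 1) → π⊥ ≈ (+0.292893, +4.121320); max(|x|,|y|,|x±y|/√2) = 4.121320 > 0.8 ⇒ ∉ W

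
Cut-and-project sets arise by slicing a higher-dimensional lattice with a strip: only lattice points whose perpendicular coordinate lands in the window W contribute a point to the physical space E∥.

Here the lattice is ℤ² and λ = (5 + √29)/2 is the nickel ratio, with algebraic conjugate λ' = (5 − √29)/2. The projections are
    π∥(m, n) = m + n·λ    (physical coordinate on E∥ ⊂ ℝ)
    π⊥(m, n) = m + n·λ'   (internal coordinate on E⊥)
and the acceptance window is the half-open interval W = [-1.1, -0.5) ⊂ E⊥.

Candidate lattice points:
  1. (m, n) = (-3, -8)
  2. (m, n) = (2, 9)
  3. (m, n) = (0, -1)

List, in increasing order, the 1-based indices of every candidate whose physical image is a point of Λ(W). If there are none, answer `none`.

Compute λ' = (5−√29)/2 = -0.1926, so π⊥(m,n) = m -0.1926·n.
[1] lift (-3,-8): star map gives -1.4593; window check -1.1 ≤ -1.4593 < -0.5 is false → out
[2] lift (2,9): star map gives 0.2668; window check -1.1 ≤ 0.2668 < -0.5 is false → out
[3] lift (0,-1): star map gives 0.1926; window check -1.1 ≤ 0.1926 < -0.5 is false → out

none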